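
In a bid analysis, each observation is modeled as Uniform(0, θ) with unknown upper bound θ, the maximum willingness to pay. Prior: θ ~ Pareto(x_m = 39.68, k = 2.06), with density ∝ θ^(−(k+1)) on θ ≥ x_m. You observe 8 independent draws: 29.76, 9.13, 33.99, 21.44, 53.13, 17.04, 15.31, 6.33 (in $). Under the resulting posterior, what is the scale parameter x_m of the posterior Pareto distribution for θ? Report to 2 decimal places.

A Pareto(scale x_m, shape k) prior on the upper bound θ of Uniform(0, θ) is conjugate: posterior is Pareto(max(x_m, max xᵢ), k + n).
Sample maximum = 53.13; prior scale x_m = 39.68 → posterior scale = max = 53.13.
Posterior shape = 2.06 + 8 = 10.06.
Posterior scale x_m = 53.13.

53.13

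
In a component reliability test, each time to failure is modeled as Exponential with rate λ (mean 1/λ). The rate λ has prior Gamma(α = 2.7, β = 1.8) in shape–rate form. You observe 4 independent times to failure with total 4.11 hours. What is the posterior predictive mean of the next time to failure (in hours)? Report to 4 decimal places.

With a Gamma(shape α, rate β) prior on the exponential rate λ, the posterior after n observations with total T = Σxᵢ is Gamma(α+n, β+T).
Posterior: Gamma(2.7+4, 1.8+4.11) = Gamma(6.7, 5.91).
The predictive distribution for the next observation is Lomax; its mean is β/(α−1) = 5.91/5.7 = 1.0368.

1.0368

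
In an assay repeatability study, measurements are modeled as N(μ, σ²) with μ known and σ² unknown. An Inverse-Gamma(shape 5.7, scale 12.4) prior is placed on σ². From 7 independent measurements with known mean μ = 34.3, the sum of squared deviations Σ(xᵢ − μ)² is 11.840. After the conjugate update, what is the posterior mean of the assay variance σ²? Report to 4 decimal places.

With known mean μ and an Inverse-Gamma(α, β) prior on σ², the Normal likelihood is conjugate: posterior is Inv-Gamma(α + n/2, β + Σ(xᵢ−μ)²/2).
Posterior: Inv-Gamma(5.7 + 7/2, 12.4 + 11.840/2) = Inv-Gamma(9.20, 18.3200).
E[σ²|data] = β/(α−1) = 18.3200/8.20 = 2.2341.

2.2341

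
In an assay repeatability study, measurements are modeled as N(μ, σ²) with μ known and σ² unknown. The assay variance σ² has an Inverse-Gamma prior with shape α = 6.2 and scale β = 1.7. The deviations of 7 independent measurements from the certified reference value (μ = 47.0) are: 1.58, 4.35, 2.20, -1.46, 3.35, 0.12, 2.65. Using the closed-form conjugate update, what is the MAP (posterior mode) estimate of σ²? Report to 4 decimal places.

With known mean μ and an Inverse-Gamma(α, β) prior on σ², the Normal likelihood is conjugate: posterior is Inv-Gamma(α + n/2, β + Σ(xᵢ−μ)²/2).
Σ(xᵢ−μ)² = (1.58)² + (4.35)² + (2.20)² + (-1.46)² + (3.35)² + (0.12)² + (2.65)² = 46.6499.
Posterior: Inv-Gamma(6.2 + 7/2, 1.7 + 46.6499/2) = Inv-Gamma(9.70, 25.02495).
Mode = β/(α+1) = 25.02495/10.70 = 2.3388.

2.3388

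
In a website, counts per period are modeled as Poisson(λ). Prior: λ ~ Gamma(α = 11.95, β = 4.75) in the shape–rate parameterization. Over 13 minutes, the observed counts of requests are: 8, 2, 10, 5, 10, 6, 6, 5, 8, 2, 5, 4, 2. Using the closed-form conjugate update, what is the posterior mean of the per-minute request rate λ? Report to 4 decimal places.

With a Gamma(shape α, rate β) prior, the Poisson likelihood is conjugate: the posterior is Gamma(α + ΣXᵢ, β + n).
Sum of counts S = 73 over n = 13 minutes.
Posterior: Gamma(α+S, β+n) = Gamma(11.95+73, 4.75+13) = Gamma(84.95, 17.75).
Posterior mean = α/β = 84.95/17.75 = 4.7859.

4.7859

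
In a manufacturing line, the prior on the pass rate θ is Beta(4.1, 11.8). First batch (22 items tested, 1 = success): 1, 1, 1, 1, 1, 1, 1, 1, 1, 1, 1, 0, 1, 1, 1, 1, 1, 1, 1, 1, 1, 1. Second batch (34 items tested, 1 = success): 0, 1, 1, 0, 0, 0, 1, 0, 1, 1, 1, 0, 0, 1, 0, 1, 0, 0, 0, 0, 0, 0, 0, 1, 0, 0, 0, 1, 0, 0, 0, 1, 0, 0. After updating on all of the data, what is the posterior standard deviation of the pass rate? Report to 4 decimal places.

0.0586

The Beta prior is conjugate to a Binomial/Bernoulli likelihood; the update adds successes to α and failures to β.
After batch 1: Beta(4.1+21, 11.8+1) = Beta(25.1, 12.8).
After batch 2: Beta(25.1+11, 12.8+23) = Beta(36.1, 35.8).
Var = αβ/((α+β)²(α+β+1)) = 36.1·35.8/(71.9²·72.9) = 0.00342930; SD = √0.00342930 = 0.0586.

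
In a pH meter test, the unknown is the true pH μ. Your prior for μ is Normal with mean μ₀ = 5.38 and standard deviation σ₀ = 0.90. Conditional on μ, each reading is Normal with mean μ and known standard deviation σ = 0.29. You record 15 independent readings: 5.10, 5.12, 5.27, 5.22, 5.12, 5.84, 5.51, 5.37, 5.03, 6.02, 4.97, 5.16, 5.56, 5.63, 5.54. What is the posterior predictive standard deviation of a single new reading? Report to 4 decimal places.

For Normal data with known variance σ², a Normal(μ₀, σ₀²) prior on μ is conjugate. Posterior precision = 1/σ₀² + n/σ²; posterior mean is the precision-weighted average of μ₀ and x̄.
σ₀² = 0.90² = 0.81, σ² = 0.29² = 0.0841; σ² + n·σ₀² = 0.0841 + 15·0.81 = 12.2341.
Posterior precision = 1/σ₀² + n/σ² = 1/0.81 + 15/0.0841 = (σ² + n·σ₀²)/(σ₀²σ²) = 12.2341/(0.81·0.0841); posterior variance σₙ² = σ₀²σ²/(σ² + n·σ₀²) = 0.81·0.0841/12.2341 = 0.005568.
Predictive variance for one new observation = σₙ² + σ² = 0.81·0.0841/12.2341 + 0.0841 = σ²·(σ₀² + 12.2341)/12.2341 = 0.0841·13.0441/12.2341 = 0.089668; SD = √(0.0841·13.0441/12.2341) = 0.2994.

0.2994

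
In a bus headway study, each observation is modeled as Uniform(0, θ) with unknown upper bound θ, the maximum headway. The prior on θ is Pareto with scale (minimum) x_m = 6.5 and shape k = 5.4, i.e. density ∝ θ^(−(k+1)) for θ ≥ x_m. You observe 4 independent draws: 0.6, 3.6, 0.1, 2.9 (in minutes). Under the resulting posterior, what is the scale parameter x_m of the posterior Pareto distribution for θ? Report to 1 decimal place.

A Pareto(scale x_m, shape k) prior on the upper bound θ of Uniform(0, θ) is conjugate: posterior is Pareto(max(x_m, max xᵢ), k + n).
Sample maximum = 3.6; prior scale x_m = 6.5 → posterior scale = max = 6.5.
Posterior shape = 5.4 + 4 = 9.4.
Posterior scale x_m = 6.5.

6.5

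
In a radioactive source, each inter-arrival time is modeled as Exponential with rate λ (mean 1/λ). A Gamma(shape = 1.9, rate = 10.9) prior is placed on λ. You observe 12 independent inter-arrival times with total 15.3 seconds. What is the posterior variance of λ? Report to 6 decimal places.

0.020249

With a Gamma(shape α, rate β) prior on the exponential rate λ, the posterior after n observations with total T = Σxᵢ is Gamma(α+n, β+T).
Posterior: Gamma(1.9+12, 10.9+15.3) = Gamma(13.9, 26.2).
Var = α/β² = 0.020249.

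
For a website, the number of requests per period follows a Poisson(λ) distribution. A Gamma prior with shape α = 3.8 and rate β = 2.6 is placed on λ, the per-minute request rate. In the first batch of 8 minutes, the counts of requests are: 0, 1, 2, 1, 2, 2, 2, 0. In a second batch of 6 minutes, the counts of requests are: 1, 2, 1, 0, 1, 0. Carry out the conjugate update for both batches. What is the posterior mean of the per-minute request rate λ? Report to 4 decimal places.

1.1325

With a Gamma(shape α, rate β) prior, the Poisson likelihood is conjugate: the posterior is Gamma(α + ΣXᵢ, β + n).
Batch 1: sum of counts S = 10 over n = 8 minutes.
After batch 1: Gamma(α+S, β+n) = Gamma(3.8+10, 2.6+8) = Gamma(13.8, 10.6).
Batch 2: sum of counts S = 5 over n = 6 minutes.
After batch 2: Gamma(α+S, β+n) = Gamma(13.8+5, 10.6+6) = Gamma(18.8, 16.6).
Posterior mean = α/β = 18.8/16.6 = 1.1325.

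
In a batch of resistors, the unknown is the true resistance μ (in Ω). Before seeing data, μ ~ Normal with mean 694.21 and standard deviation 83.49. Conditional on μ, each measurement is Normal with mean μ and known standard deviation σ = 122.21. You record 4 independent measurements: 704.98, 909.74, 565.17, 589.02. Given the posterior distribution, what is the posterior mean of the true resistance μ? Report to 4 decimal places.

692.9190

For Normal data with known variance σ², a Normal(μ₀, σ₀²) prior on μ is conjugate. Posterior precision = 1/σ₀² + n/σ²; posterior mean is the precision-weighted average of μ₀ and x̄.
Σxᵢ = 704.98 + 909.74 + 565.17 + 589.02 = 2768.91, so n·x̄ = 2768.91.
σ₀² = 83.49² = 6970.5801, σ² = 122.21² = 14935.2841; σ² + n·σ₀² = 14935.2841 + 4·6970.5801 = 42817.6045.
Posterior mean = (μ₀/σ₀² + n·x̄/σ²)/(1/σ₀² + n/σ²) = (σ²·μ₀ + σ₀²·n·x̄)/(σ² + n·σ₀²) = (14935.2841·694.21 + 6970.5801·2768.91)/42817.6045 = 29669132.519752/42817.6045 = 692.9190.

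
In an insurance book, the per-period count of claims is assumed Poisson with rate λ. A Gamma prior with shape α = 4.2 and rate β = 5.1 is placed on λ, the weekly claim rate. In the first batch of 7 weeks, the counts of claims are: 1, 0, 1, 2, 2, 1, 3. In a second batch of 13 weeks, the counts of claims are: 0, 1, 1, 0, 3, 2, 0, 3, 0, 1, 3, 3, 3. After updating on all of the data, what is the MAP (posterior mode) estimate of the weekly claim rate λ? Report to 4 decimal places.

With a Gamma(shape α, rate β) prior, the Poisson likelihood is conjugate: the posterior is Gamma(α + ΣXᵢ, β + n).
Batch 1: sum of counts S = 10 over n = 7 weeks.
After batch 1: Gamma(α+S, β+n) = Gamma(4.2+10, 5.1+7) = Gamma(14.2, 12.1).
Batch 2: sum of counts S = 20 over n = 13 weeks.
After batch 2: Gamma(α+S, β+n) = Gamma(14.2+20, 12.1+13) = Gamma(34.2, 25.1).
Mode of Gamma(α,β) for α≥1 is (α−1)/β = 33.2/25.1 = 1.3227.

1.3227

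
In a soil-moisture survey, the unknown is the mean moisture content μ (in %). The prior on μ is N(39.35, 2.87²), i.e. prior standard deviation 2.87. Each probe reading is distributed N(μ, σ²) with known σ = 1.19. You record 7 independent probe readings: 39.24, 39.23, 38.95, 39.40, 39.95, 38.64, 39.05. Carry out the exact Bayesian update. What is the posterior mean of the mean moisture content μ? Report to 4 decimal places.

For Normal data with known variance σ², a Normal(μ₀, σ₀²) prior on μ is conjugate. Posterior precision = 1/σ₀² + n/σ²; posterior mean is the precision-weighted average of μ₀ and x̄.
Σxᵢ = 39.24 + 39.23 + 38.95 + 39.40 + 39.95 + 38.64 + 39.05 = 274.46, so n·x̄ = 274.46.
σ₀² = 2.87² = 8.2369, σ² = 1.19² = 1.4161; σ² + n·σ₀² = 1.4161 + 7·8.2369 = 59.0744.
Posterior mean = (μ₀/σ₀² + n·x̄/σ²)/(1/σ₀² + n/σ²) = (σ²·μ₀ + σ₀²·n·x̄)/(σ² + n·σ₀²) = (1.4161·39.35 + 8.2369·274.46)/59.0744 = 2316.423109/59.0744 = 39.2120.

39.2120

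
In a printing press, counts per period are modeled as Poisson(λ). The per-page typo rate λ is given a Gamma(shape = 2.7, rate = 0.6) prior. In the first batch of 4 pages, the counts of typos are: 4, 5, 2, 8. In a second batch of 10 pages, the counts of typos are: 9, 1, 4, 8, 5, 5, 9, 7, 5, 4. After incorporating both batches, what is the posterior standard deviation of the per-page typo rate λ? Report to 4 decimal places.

With a Gamma(shape α, rate β) prior, the Poisson likelihood is conjugate: the posterior is Gamma(α + ΣXᵢ, β + n).
Batch 1: sum of counts S = 19 over n = 4 pages.
After batch 1: Gamma(α+S, β+n) = Gamma(2.7+19, 0.6+4) = Gamma(21.7, 4.6).
Batch 2: sum of counts S = 57 over n = 10 pages.
After batch 2: Gamma(α+S, β+n) = Gamma(21.7+57, 4.6+10) = Gamma(78.7, 14.6).
SD = √α/β = √78.7/14.6 = 0.6076.

0.6076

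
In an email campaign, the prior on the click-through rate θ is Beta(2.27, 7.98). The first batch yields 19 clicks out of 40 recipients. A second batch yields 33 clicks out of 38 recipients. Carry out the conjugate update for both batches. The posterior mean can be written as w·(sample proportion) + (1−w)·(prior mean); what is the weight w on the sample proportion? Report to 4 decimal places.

0.8839

The Beta prior is conjugate to a Binomial/Bernoulli likelihood; the update adds successes to α and failures to β.
Total number of recipients: n = 40 + 38 = 78.
Posterior mean = (α₀+k)/(α₀+β₀+n) = [n/(α₀+β₀+n)]·(k/n) + [(α₀+β₀)/(α₀+β₀+n)]·α₀/(α₀+β₀), so only n and the prior enter the weight.
The weight on the data is w = n/(α₀+β₀+n) = 78/(2.27+7.98+78) = 78/88.25 = 0.8839.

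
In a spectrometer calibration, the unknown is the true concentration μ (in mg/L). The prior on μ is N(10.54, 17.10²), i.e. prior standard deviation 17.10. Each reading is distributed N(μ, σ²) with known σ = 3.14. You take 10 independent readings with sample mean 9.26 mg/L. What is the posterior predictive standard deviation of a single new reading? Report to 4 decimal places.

For Normal data with known variance σ², a Normal(μ₀, σ₀²) prior on μ is conjugate. Posterior precision = 1/σ₀² + n/σ²; posterior mean is the precision-weighted average of μ₀ and x̄.
σ₀² = 17.10² = 292.41, σ² = 3.14² = 9.8596; σ² + n·σ₀² = 9.8596 + 10·292.41 = 2933.9596.
Posterior precision = 1/σ₀² + n/σ² = 1/292.41 + 10/9.8596 = (σ² + n·σ₀²)/(σ₀²σ²) = 2933.9596/(292.41·9.8596); posterior variance σₙ² = σ₀²σ²/(σ² + n·σ₀²) = 292.41·9.8596/2933.9596 = 0.982647.
Predictive variance for one new observation = σₙ² + σ² = 292.41·9.8596/2933.9596 + 9.8596 = σ²·(σ₀² + 2933.9596)/2933.9596 = 9.8596·3226.3696/2933.9596 = 10.842247; SD = √(9.8596·3226.3696/2933.9596) = 3.2928.

3.2928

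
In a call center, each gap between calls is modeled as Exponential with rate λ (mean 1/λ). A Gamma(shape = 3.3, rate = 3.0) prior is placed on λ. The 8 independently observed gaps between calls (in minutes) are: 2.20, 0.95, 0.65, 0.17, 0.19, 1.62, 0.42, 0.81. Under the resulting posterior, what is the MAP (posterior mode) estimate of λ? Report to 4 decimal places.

1.0290

With a Gamma(shape α, rate β) prior on the exponential rate λ, the posterior after n observations with total T = Σxᵢ is Gamma(α+n, β+T).
Sum of observations T = 7.01 minutes; n = 8.
Posterior: Gamma(3.3+8, 3.0+7.01) = Gamma(11.3, 10.01).
Mode = (α−1)/β = 1.0290.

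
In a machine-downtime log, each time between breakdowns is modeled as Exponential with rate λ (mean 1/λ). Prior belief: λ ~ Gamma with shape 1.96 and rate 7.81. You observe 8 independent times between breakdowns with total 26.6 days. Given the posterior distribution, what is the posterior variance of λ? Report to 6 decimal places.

With a Gamma(shape α, rate β) prior on the exponential rate λ, the posterior after n observations with total T = Σxᵢ is Gamma(α+n, β+T).
Posterior: Gamma(1.96+8, 7.81+26.6) = Gamma(9.96, 34.41).
Var = α/β² = 0.008412.

0.008412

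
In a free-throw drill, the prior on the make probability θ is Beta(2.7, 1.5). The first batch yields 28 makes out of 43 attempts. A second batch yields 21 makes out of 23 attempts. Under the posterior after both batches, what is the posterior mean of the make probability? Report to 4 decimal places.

0.7365

The Beta prior is conjugate to a Binomial/Bernoulli likelihood; the update adds successes to α and failures to β.
After batch 1: Beta(2.7+28, 1.5+15) = Beta(30.7, 16.5).
After batch 2: Beta(30.7+21, 16.5+2) = Beta(51.7, 18.5).
Posterior mean = α/(α+β) = 51.7/70.2 = 0.7365.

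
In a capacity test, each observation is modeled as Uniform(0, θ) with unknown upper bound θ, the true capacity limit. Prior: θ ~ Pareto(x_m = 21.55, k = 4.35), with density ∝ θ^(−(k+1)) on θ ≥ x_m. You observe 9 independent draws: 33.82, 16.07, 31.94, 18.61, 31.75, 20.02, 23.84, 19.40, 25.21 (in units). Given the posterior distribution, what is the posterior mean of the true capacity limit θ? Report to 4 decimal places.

36.5585

A Pareto(scale x_m, shape k) prior on the upper bound θ of Uniform(0, θ) is conjugate: posterior is Pareto(max(x_m, max xᵢ), k + n).
Sample maximum = 33.82; prior scale x_m = 21.55 → posterior scale = max = 33.82.
Posterior shape = 4.35 + 9 = 13.35.
E[θ|data] = k·x_m/(k−1) = 13.35·33.82/12.35 = 36.5585.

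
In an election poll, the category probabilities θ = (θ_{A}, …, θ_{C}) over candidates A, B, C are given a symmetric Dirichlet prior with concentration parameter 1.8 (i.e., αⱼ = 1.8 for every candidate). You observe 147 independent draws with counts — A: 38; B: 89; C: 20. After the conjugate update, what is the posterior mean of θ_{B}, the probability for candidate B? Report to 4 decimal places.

The Dirichlet prior is conjugate to the Multinomial likelihood: each posterior αⱼ = prior αⱼ + observed count nⱼ.
Posterior concentration: (39.8, 90.8, 21.8), total = 152.4.
E[θ_{B}|data] = α_{B}/Σα = 90.8/152.4 = 0.5958.

0.5958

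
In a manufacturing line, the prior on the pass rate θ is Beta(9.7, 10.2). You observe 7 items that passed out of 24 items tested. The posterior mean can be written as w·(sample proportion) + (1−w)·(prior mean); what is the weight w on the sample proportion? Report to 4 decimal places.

The Beta prior is conjugate to a Binomial/Bernoulli likelihood; the update adds successes to α and failures to β.
Posterior mean = (α₀+k)/(α₀+β₀+n) = [n/(α₀+β₀+n)]·(k/n) + [(α₀+β₀)/(α₀+β₀+n)]·α₀/(α₀+β₀), so only n and the prior enter the weight.
The weight on the data is w = n/(α₀+β₀+n) = 24/(9.7+10.2+24) = 24/43.9 = 0.5467.

0.5467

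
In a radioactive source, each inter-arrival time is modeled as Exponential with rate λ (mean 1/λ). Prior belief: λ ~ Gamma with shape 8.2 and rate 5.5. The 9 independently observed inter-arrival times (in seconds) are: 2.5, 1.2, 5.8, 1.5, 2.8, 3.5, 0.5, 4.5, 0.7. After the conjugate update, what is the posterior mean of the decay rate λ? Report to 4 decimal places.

0.6035

With a Gamma(shape α, rate β) prior on the exponential rate λ, the posterior after n observations with total T = Σxᵢ is Gamma(α+n, β+T).
Sum of observations T = 23.0 seconds; n = 9.
Posterior: Gamma(8.2+9, 5.5+23.0) = Gamma(17.2, 28.5).
Posterior mean of λ = α/β = 17.2/28.5 = 0.6035.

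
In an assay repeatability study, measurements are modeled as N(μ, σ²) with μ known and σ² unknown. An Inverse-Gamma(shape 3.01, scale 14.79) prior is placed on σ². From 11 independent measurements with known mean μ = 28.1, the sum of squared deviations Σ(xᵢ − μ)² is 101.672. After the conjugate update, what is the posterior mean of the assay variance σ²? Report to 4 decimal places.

With known mean μ and an Inverse-Gamma(α, β) prior on σ², the Normal likelihood is conjugate: posterior is Inv-Gamma(α + n/2, β + Σ(xᵢ−μ)²/2).
Posterior: Inv-Gamma(3.01 + 11/2, 14.79 + 101.672/2) = Inv-Gamma(8.51, 65.6260).
E[σ²|data] = β/(α−1) = 65.6260/7.51 = 8.7385.

8.7385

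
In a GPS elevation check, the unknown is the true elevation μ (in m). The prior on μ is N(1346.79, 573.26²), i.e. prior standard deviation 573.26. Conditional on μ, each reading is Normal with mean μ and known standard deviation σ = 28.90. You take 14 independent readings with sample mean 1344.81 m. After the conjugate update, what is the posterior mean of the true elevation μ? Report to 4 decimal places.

For Normal data with known variance σ², a Normal(μ₀, σ₀²) prior on μ is conjugate. Posterior precision = 1/σ₀² + n/σ²; posterior mean is the precision-weighted average of μ₀ and x̄.
n·x̄ = 14·1344.81 = 18827.34.
σ₀² = 573.26² = 328627.0276, σ² = 28.90² = 835.21; σ² + n·σ₀² = 835.21 + 14·328627.0276 = 4601613.5964.
Posterior mean = (μ₀/σ₀² + n·x̄/σ²)/(1/σ₀² + n/σ²) = (σ²·μ₀ + σ₀²·n·x̄)/(σ² + n·σ₀²) = (835.21·1346.79 + 328627.0276·18827.34)/4601613.5964 = 6188297634.290484/4601613.5964 = 1344.8104.

1344.8104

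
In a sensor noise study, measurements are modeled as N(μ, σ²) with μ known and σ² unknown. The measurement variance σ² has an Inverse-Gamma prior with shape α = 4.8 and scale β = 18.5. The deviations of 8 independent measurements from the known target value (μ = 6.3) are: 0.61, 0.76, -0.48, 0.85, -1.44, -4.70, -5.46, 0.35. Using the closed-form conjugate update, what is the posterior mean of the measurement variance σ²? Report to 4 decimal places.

5.9616

With known mean μ and an Inverse-Gamma(α, β) prior on σ², the Normal likelihood is conjugate: posterior is Inv-Gamma(α + n/2, β + Σ(xᵢ−μ)²/2).
Σ(xᵢ−μ)² = (0.61)² + (0.76)² + (-0.48)² + (0.85)² + (-1.44)² + (-4.70)² + (-5.46)² + (0.35)² = 56.0003.
Posterior: Inv-Gamma(4.8 + 8/2, 18.5 + 56.0003/2) = Inv-Gamma(8.80, 46.50015).
E[σ²|data] = β/(α−1) = 46.50015/7.80 = 5.9616.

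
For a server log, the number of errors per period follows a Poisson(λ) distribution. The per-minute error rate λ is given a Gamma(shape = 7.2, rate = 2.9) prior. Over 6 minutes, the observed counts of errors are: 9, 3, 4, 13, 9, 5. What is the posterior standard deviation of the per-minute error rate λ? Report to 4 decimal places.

0.7961

With a Gamma(shape α, rate β) prior, the Poisson likelihood is conjugate: the posterior is Gamma(α + ΣXᵢ, β + n).
Sum of counts S = 43 over n = 6 minutes.
Posterior: Gamma(α+S, β+n) = Gamma(7.2+43, 2.9+6) = Gamma(50.2, 8.9).
SD = √α/β = √50.2/8.9 = 0.7961.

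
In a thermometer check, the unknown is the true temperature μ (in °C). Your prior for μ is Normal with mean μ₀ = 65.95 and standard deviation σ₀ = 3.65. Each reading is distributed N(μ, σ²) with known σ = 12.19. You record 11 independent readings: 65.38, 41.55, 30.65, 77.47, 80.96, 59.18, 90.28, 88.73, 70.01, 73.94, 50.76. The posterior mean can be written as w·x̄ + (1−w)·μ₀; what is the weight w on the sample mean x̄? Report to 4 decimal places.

0.4965

For Normal data with known variance σ², a Normal(μ₀, σ₀²) prior on μ is conjugate. Posterior precision = 1/σ₀² + n/σ²; posterior mean is the precision-weighted average of μ₀ and x̄.
σ₀² = 3.65² = 13.3225, σ² = 12.19² = 148.5961. Prior precision 1/σ₀² = 1/13.3225; data precision n/σ² = 11/148.5961.
w = (n/σ²)/(1/σ₀² + n/σ²) = n·σ₀²/(σ² + n·σ₀²) = 11·13.3225/(148.5961 + 11·13.3225) = 146.5475/295.1436 = 0.4965.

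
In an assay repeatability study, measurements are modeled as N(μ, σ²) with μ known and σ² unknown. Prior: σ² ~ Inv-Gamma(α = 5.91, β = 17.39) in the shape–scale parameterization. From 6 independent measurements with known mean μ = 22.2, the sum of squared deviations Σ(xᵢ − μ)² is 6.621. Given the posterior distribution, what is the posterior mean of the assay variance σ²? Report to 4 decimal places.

With known mean μ and an Inverse-Gamma(α, β) prior on σ², the Normal likelihood is conjugate: posterior is Inv-Gamma(α + n/2, β + Σ(xᵢ−μ)²/2).
Posterior: Inv-Gamma(5.91 + 6/2, 17.39 + 6.621/2) = Inv-Gamma(8.91, 20.7005).
E[σ²|data] = β/(α−1) = 20.7005/7.91 = 2.6170.

2.6170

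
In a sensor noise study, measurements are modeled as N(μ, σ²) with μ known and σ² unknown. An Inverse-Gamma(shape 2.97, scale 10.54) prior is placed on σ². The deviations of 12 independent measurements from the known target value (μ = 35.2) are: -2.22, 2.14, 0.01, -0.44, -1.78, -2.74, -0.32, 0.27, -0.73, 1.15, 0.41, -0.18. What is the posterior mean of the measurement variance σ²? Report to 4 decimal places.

2.7408

With known mean μ and an Inverse-Gamma(α, β) prior on σ², the Normal likelihood is conjugate: posterior is Inv-Gamma(α + n/2, β + Σ(xᵢ−μ)²/2).
Σ(xᵢ−μ)² = (-2.22)² + (2.14)² + (0.01)² + (-0.44)² + (-1.78)² + (-2.74)² + (-0.32)² + (0.27)² + (-0.73)² + (1.15)² + (0.41)² + (-0.18)² = 22.6089.
Posterior: Inv-Gamma(2.97 + 12/2, 10.54 + 22.6089/2) = Inv-Gamma(8.97, 21.84445).
E[σ²|data] = β/(α−1) = 21.84445/7.97 = 2.7408.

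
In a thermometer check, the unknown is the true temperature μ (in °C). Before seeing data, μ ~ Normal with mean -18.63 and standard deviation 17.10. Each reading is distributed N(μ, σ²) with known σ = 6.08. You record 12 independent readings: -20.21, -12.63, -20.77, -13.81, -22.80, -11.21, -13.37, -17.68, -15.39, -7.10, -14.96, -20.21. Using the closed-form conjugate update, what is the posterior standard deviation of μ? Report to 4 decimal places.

For Normal data with known variance σ², a Normal(μ₀, σ₀²) prior on μ is conjugate. Posterior precision = 1/σ₀² + n/σ²; posterior mean is the precision-weighted average of μ₀ and x̄.
σ₀² = 17.10² = 292.41, σ² = 6.08² = 36.9664; σ² + n·σ₀² = 36.9664 + 12·292.41 = 3545.8864.
Posterior precision = 1/σ₀² + n/σ² = 1/292.41 + 12/36.9664 = (σ² + n·σ₀²)/(σ₀²σ²) = 3545.8864/(292.41·36.9664); posterior variance σₙ² = σ₀²σ²/(σ² + n·σ₀²) = 292.41·36.9664/3545.8864 = 3.048418.
Posterior SD = √σₙ² = √(292.41·36.9664/3545.8864) = 1.7460.

1.7460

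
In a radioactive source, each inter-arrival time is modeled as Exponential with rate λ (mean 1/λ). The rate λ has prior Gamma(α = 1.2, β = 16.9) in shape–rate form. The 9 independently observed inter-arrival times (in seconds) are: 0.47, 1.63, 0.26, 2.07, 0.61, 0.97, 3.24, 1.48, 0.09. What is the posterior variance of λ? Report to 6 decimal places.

0.013274

With a Gamma(shape α, rate β) prior on the exponential rate λ, the posterior after n observations with total T = Σxᵢ is Gamma(α+n, β+T).
Sum of observations T = 10.82 seconds; n = 9.
Posterior: Gamma(1.2+9, 16.9+10.82) = Gamma(10.2, 27.72).
Var = α/β² = 0.013274.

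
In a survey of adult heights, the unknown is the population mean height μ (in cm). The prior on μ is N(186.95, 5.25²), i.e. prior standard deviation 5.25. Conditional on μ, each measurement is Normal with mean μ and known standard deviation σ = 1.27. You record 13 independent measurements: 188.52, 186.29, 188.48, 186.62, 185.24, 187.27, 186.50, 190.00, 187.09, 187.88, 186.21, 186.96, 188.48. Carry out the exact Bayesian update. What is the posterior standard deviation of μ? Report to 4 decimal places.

0.3514

For Normal data with known variance σ², a Normal(μ₀, σ₀²) prior on μ is conjugate. Posterior precision = 1/σ₀² + n/σ²; posterior mean is the precision-weighted average of μ₀ and x̄.
σ₀² = 5.25² = 27.5625, σ² = 1.27² = 1.6129; σ² + n·σ₀² = 1.6129 + 13·27.5625 = 359.9254.
Posterior precision = 1/σ₀² + n/σ² = 1/27.5625 + 13/1.6129 = (σ² + n·σ₀²)/(σ₀²σ²) = 359.9254/(27.5625·1.6129); posterior variance σₙ² = σ₀²σ²/(σ² + n·σ₀²) = 27.5625·1.6129/359.9254 = 0.123513.
Posterior SD = √σₙ² = √(27.5625·1.6129/359.9254) = 0.3514.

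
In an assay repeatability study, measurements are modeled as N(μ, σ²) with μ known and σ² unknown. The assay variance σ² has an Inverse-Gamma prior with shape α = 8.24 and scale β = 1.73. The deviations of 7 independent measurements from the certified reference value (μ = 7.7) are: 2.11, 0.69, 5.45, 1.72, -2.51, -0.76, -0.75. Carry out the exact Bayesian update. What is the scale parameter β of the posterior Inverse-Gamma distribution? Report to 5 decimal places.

With known mean μ and an Inverse-Gamma(α, β) prior on σ², the Normal likelihood is conjugate: posterior is Inv-Gamma(α + n/2, β + Σ(xᵢ−μ)²/2).
Σ(xᵢ−μ)² = (2.11)² + (0.69)² + (5.45)² + (1.72)² + (-2.51)² + (-0.76)² + (-0.75)² = 45.0293.
Posterior: Inv-Gamma(8.24 + 7/2, 1.73 + 45.0293/2) = Inv-Gamma(11.74, 24.24465).
Posterior β = 24.24465.

24.24465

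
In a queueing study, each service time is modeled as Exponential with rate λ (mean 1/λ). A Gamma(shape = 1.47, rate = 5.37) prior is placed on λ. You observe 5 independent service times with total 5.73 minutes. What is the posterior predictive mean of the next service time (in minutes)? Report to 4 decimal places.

With a Gamma(shape α, rate β) prior on the exponential rate λ, the posterior after n observations with total T = Σxᵢ is Gamma(α+n, β+T).
Posterior: Gamma(1.47+5, 5.37+5.73) = Gamma(6.47, 11.10).
The predictive distribution for the next observation is Lomax; its mean is β/(α−1) = 11.10/5.47 = 2.0293.

2.0293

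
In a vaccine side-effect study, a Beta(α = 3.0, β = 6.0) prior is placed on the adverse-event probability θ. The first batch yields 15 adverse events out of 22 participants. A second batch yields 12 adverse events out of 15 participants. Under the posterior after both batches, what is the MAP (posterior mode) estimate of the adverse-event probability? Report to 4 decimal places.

0.6591

The Beta prior is conjugate to a Binomial/Bernoulli likelihood; the update adds successes to α and failures to β.
After batch 1: Beta(3.0+15, 6.0+7) = Beta(18.0, 13.0).
After batch 2: Beta(18.0+12, 13.0+3) = Beta(30.0, 16.0).
Mode of Beta(a,b) for a,b>1 is (a−1)/(a+b−2) = 29.0/44.0 = 0.6591.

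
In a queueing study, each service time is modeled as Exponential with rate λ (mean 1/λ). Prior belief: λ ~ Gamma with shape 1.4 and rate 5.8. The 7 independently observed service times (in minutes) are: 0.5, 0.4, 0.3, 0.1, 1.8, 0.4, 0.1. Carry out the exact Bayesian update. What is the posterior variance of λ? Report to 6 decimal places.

With a Gamma(shape α, rate β) prior on the exponential rate λ, the posterior after n observations with total T = Σxᵢ is Gamma(α+n, β+T).
Sum of observations T = 3.6 minutes; n = 7.
Posterior: Gamma(1.4+7, 5.8+3.6) = Gamma(8.4, 9.4).
Var = α/β² = 0.095066.

0.095066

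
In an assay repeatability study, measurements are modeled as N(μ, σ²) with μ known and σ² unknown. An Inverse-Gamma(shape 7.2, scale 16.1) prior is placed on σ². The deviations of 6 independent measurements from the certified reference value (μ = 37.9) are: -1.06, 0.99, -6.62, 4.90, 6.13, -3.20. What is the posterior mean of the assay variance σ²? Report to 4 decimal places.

With known mean μ and an Inverse-Gamma(α, β) prior on σ², the Normal likelihood is conjugate: posterior is Inv-Gamma(α + n/2, β + Σ(xᵢ−μ)²/2).
Σ(xᵢ−μ)² = (-1.06)² + (0.99)² + (-6.62)² + (4.90)² + (6.13)² + (-3.20)² = 117.7550.
Posterior: Inv-Gamma(7.2 + 6/2, 16.1 + 117.7550/2) = Inv-Gamma(10.20, 74.97750).
E[σ²|data] = β/(α−1) = 74.97750/9.20 = 8.1497.

8.1497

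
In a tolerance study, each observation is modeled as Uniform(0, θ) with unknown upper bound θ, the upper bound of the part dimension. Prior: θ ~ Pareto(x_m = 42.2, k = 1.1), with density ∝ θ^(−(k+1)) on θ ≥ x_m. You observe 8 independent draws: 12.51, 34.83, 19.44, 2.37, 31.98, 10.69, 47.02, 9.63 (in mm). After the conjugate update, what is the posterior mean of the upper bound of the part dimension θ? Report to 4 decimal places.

52.8249

A Pareto(scale x_m, shape k) prior on the upper bound θ of Uniform(0, θ) is conjugate: posterior is Pareto(max(x_m, max xᵢ), k + n).
Sample maximum = 47.02; prior scale x_m = 42.2 → posterior scale = max = 47.02.
Posterior shape = 1.1 + 8 = 9.1.
E[θ|data] = k·x_m/(k−1) = 9.1·47.02/8.1 = 52.8249.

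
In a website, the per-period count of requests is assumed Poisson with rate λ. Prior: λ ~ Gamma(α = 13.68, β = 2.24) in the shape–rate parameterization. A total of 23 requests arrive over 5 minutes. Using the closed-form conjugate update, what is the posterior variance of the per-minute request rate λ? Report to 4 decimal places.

With a Gamma(shape α, rate β) prior, the Poisson likelihood is conjugate: the posterior is Gamma(α + ΣXᵢ, β + n).
Posterior: Gamma(α+S, β+n) = Gamma(13.68+23, 2.24+5) = Gamma(36.68, 7.24).
Var = α/β² = 36.68/7.24² = 0.6998.

0.6998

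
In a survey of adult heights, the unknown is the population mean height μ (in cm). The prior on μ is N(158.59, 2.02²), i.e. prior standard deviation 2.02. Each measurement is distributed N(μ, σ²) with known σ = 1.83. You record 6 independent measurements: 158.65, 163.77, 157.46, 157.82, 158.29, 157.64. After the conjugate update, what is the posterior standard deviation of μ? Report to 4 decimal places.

For Normal data with known variance σ², a Normal(μ₀, σ₀²) prior on μ is conjugate. Posterior precision = 1/σ₀² + n/σ²; posterior mean is the precision-weighted average of μ₀ and x̄.
σ₀² = 2.02² = 4.0804, σ² = 1.83² = 3.3489; σ² + n·σ₀² = 3.3489 + 6·4.0804 = 27.8313.
Posterior precision = 1/σ₀² + n/σ² = 1/4.0804 + 6/3.3489 = (σ² + n·σ₀²)/(σ₀²σ²) = 27.8313/(4.0804·3.3489); posterior variance σₙ² = σ₀²σ²/(σ² + n·σ₀²) = 4.0804·3.3489/27.8313 = 0.490989.
Posterior SD = √σₙ² = √(4.0804·3.3489/27.8313) = 0.7007.

0.7007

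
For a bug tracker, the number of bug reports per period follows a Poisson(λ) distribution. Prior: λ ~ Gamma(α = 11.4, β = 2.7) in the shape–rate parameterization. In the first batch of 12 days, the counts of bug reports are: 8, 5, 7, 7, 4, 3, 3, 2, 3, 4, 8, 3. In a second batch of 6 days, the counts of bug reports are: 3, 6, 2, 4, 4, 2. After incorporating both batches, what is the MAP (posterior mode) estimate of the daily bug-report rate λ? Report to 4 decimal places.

4.2705

With a Gamma(shape α, rate β) prior, the Poisson likelihood is conjugate: the posterior is Gamma(α + ΣXᵢ, β + n).
Batch 1: sum of counts S = 57 over n = 12 days.
After batch 1: Gamma(α+S, β+n) = Gamma(11.4+57, 2.7+12) = Gamma(68.4, 14.7).
Batch 2: sum of counts S = 21 over n = 6 days.
After batch 2: Gamma(α+S, β+n) = Gamma(68.4+21, 14.7+6) = Gamma(89.4, 20.7).
Mode of Gamma(α,β) for α≥1 is (α−1)/β = 88.4/20.7 = 4.2705.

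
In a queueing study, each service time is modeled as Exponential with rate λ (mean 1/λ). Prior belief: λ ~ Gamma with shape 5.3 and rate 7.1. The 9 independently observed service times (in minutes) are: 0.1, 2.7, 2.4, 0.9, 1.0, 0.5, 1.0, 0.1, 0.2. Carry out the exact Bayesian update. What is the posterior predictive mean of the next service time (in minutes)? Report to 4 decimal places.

With a Gamma(shape α, rate β) prior on the exponential rate λ, the posterior after n observations with total T = Σxᵢ is Gamma(α+n, β+T).
Sum of observations T = 8.9 minutes; n = 9.
Posterior: Gamma(5.3+9, 7.1+8.9) = Gamma(14.3, 16.0).
The predictive distribution for the next observation is Lomax; its mean is β/(α−1) = 16.0/13.3 = 1.2030.

1.2030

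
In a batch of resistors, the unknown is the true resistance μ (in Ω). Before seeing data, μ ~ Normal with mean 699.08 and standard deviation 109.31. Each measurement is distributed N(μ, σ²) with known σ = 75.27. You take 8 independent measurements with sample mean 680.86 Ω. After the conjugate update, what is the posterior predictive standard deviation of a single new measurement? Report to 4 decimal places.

79.5873

For Normal data with known variance σ², a Normal(μ₀, σ₀²) prior on μ is conjugate. Posterior precision = 1/σ₀² + n/σ²; posterior mean is the precision-weighted average of μ₀ and x̄.
σ₀² = 109.31² = 11948.6761, σ² = 75.27² = 5665.5729; σ² + n·σ₀² = 5665.5729 + 8·11948.6761 = 101254.9817.
Posterior precision = 1/σ₀² + n/σ² = 1/11948.6761 + 8/5665.5729 = (σ² + n·σ₀²)/(σ₀²σ²) = 101254.9817/(11948.6761·5665.5729); posterior variance σₙ² = σ₀²σ²/(σ² + n·σ₀²) = 11948.6761·5665.5729/101254.9817 = 668.570517.
Predictive variance for one new observation = σₙ² + σ² = 11948.6761·5665.5729/101254.9817 + 5665.5729 = σ²·(σ₀² + 101254.9817)/101254.9817 = 5665.5729·113203.6578/101254.9817 = 6334.143417; SD = √(5665.5729·113203.6578/101254.9817) = 79.5873.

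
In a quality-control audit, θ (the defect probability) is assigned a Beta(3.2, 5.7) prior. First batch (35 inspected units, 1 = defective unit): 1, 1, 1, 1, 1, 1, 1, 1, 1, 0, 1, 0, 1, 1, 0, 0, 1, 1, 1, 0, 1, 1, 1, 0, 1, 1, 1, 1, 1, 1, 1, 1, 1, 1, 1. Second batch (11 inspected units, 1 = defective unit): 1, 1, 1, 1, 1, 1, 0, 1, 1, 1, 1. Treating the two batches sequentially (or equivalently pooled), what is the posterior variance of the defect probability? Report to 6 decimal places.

The Beta prior is conjugate to a Binomial/Bernoulli likelihood; the update adds successes to α and failures to β.
After batch 1: Beta(3.2+29, 5.7+6) = Beta(32.2, 11.7).
After batch 2: Beta(32.2+10, 11.7+1) = Beta(42.2, 12.7).
Var = αβ/((α+β)²(α+β+1)) = 42.2·12.7/(54.9²·55.9) = 0.003181.

0.003181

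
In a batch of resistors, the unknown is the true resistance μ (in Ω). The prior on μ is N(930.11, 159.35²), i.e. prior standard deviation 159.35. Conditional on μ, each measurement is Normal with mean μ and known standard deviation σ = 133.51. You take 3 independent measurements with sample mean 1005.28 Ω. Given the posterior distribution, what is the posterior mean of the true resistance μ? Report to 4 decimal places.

For Normal data with known variance σ², a Normal(μ₀, σ₀²) prior on μ is conjugate. Posterior precision = 1/σ₀² + n/σ²; posterior mean is the precision-weighted average of μ₀ and x̄.
n·x̄ = 3·1005.28 = 3015.84.
σ₀² = 159.35² = 25392.4225, σ² = 133.51² = 17824.9201; σ² + n·σ₀² = 17824.9201 + 3·25392.4225 = 94002.1876.
Posterior mean = (μ₀/σ₀² + n·x̄/σ²)/(1/σ₀² + n/σ²) = (σ²·μ₀ + σ₀²·n·x̄)/(σ² + n·σ₀²) = (17824.9201·930.11 + 25392.4225·3015.84)/94002.1876 = 93158619.906611/94002.1876 = 991.0261.

991.0261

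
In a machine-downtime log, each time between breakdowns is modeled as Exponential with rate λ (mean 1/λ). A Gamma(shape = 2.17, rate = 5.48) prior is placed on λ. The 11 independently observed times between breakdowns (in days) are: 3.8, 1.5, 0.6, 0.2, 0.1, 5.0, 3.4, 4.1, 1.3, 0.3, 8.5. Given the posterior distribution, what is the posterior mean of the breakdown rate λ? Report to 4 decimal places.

With a Gamma(shape α, rate β) prior on the exponential rate λ, the posterior after n observations with total T = Σxᵢ is Gamma(α+n, β+T).
Sum of observations T = 28.8 days; n = 11.
Posterior: Gamma(2.17+11, 5.48+28.8) = Gamma(13.17, 34.28).
Posterior mean of λ = α/β = 13.17/34.28 = 0.3842.

0.3842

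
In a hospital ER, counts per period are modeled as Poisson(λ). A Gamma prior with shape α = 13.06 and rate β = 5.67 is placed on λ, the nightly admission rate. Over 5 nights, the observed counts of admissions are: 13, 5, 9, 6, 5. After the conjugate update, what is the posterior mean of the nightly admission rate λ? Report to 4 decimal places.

With a Gamma(shape α, rate β) prior, the Poisson likelihood is conjugate: the posterior is Gamma(α + ΣXᵢ, β + n).
Sum of counts S = 38 over n = 5 nights.
Posterior: Gamma(α+S, β+n) = Gamma(13.06+38, 5.67+5) = Gamma(51.06, 10.67).
Posterior mean = α/β = 51.06/10.67 = 4.7854.

4.7854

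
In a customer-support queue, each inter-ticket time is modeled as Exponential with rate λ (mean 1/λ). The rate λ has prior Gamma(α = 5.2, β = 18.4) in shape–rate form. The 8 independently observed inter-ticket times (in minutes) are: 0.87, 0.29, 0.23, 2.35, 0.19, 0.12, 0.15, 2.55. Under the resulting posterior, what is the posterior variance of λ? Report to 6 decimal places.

0.020869

With a Gamma(shape α, rate β) prior on the exponential rate λ, the posterior after n observations with total T = Σxᵢ is Gamma(α+n, β+T).
Sum of observations T = 6.75 minutes; n = 8.
Posterior: Gamma(5.2+8, 18.4+6.75) = Gamma(13.2, 25.15).
Var = α/β² = 0.020869.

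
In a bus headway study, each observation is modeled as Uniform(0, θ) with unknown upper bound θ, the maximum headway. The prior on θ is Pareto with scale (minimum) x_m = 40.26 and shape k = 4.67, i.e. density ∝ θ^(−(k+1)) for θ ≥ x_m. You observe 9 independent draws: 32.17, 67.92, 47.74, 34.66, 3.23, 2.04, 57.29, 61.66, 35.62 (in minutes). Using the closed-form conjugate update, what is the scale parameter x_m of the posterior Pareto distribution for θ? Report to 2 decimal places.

A Pareto(scale x_m, shape k) prior on the upper bound θ of Uniform(0, θ) is conjugate: posterior is Pareto(max(x_m, max xᵢ), k + n).
Sample maximum = 67.92; prior scale x_m = 40.26 → posterior scale = max = 67.92.
Posterior shape = 4.67 + 9 = 13.67.
Posterior scale x_m = 67.92.

67.92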